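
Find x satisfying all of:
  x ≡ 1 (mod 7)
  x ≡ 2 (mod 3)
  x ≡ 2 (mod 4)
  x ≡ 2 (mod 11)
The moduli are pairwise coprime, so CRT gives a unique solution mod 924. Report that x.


Product of moduli M = 7 · 3 · 4 · 11 = 924.
Merge one congruence at a time:
  Start: x ≡ 1 (mod 7).
  Combine with x ≡ 2 (mod 3); new modulus lcm = 21.
    Write x = 1 + 7·t and substitute into x ≡ 2 (mod 3): 7·t ≡ 2 − 1 = 1 (mod 3).
    Reduce coefficients mod 3: 1·t ≡ 1 (mod 3).
    So t ≡ 1 (mod 3).
    Then x = 1 + 7·1 = 8, valid modulo lcm(7, 3) = 21: x ≡ 8 (mod 21).
  Combine with x ≡ 2 (mod 4); new modulus lcm = 84.
    Write x = 8 + 21·t and substitute into x ≡ 2 (mod 4): 21·t ≡ 2 − 8 = -6 (mod 4).
    Reduce coefficients mod 4: 1·t ≡ 2 (mod 4).
    So t ≡ 2 (mod 4).
    Then x = 8 + 21·2 = 50, valid modulo lcm(21, 4) = 84: x ≡ 50 (mod 84).
  Combine with x ≡ 2 (mod 11); new modulus lcm = 924.
    Write x = 50 + 84·t and substitute into x ≡ 2 (mod 11): 84·t ≡ 2 − 50 = -48 (mod 11).
    Reduce coefficients mod 11: 7·t ≡ 7 (mod 11).
    The inverse of 7 mod 11 is 8 (since 7·8 = 56 = 5·11 + 1), so t ≡ 8·7 = 56 ≡ 1 (mod 11).
    Then x = 50 + 84·1 = 134, valid modulo lcm(84, 11) = 924: x ≡ 134 (mod 924).
Verify against each original: 134 mod 7 = 1, 134 mod 3 = 2, 134 mod 4 = 2, 134 mod 11 = 2.

x ≡ 134 (mod 924).


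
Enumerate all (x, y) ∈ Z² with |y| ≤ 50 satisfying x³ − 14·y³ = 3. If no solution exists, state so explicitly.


The equation is x³ - 14y³ = 3. For fixed y, x³ = 14·y³ + 3, so a solution requires the RHS to be a perfect cube.
Strategy: iterate y from -50 to 50, compute RHS = 14·y³ + 3, and check whether it is a (positive or negative) perfect cube.
Check small values of y:
  y = 0: RHS = 3 is not a perfect cube.
  y = 1: RHS = 17 is not a perfect cube.
  y = -1: RHS = -11 is not a perfect cube.
  y = 2: RHS = 115 is not a perfect cube.
  y = -2: RHS = -109 is not a perfect cube.
  y = 3: RHS = 381 is not a perfect cube.
  y = -3: RHS = -375 is not a perfect cube.
Continuing the search up to |y| = 50 finds no solutions either.
No (x, y) in the scanned range satisfies the equation.

No integer solutions with |y| ≤ 50.


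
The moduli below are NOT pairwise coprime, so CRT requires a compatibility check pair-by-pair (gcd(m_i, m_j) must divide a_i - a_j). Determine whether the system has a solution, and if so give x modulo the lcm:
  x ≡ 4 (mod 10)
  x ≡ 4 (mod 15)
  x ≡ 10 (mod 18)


Moduli 10, 15, 18 are not pairwise coprime, so CRT works modulo lcm(m_i) when all pairwise compatibility conditions hold.
Pairwise compatibility: gcd(m_i, m_j) must divide a_i - a_j for every pair.
Merge one congruence at a time:
  Start: x ≡ 4 (mod 10).
  Combine with x ≡ 4 (mod 15): gcd(10, 15) = 5; 4 - 4 = 0, which IS divisible by 5, so compatible.
    Write x = 4 + 10·t and substitute into x ≡ 4 (mod 15): 10·t ≡ 4 − 4 = 0 (mod 15).
    Divide the congruence (and modulus) by g = 5: 2·t ≡ 0 (mod 3).
    The inverse of 2 mod 3 is 2 (since 2·2 = 4 = 1·3 + 1), so t ≡ 2·0 = 0 ≡ 0 (mod 3).
    Then x = 4 + 10·0 = 4, valid modulo lcm(10, 15) = 30: x ≡ 4 (mod 30).
  Combine with x ≡ 10 (mod 18): gcd(30, 18) = 6; 10 - 4 = 6, which IS divisible by 6, so compatible.
    Write x = 4 + 30·t and substitute into x ≡ 10 (mod 18): 30·t ≡ 10 − 4 = 6 (mod 18).
    Divide the congruence (and modulus) by g = 6: 5·t ≡ 1 (mod 3).
    Reduce coefficients mod 3: 2·t ≡ 1 (mod 3).
    The inverse of 2 mod 3 is 2 (since 2·2 = 4 = 1·3 + 1), so t ≡ 2·1 = 2 ≡ 2 (mod 3).
    Then x = 4 + 30·2 = 64, valid modulo lcm(30, 18) = 90: x ≡ 64 (mod 90).
Verify: 64 mod 10 = 4, 64 mod 15 = 4, 64 mod 18 = 10.

x ≡ 64 (mod 90).


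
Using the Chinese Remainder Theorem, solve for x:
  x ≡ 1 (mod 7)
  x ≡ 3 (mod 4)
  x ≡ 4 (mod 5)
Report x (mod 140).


Moduli 7, 4, 5 are pairwise coprime; by CRT there is a unique solution modulo M = 7 · 4 · 5 = 140.
Solve pairwise, accumulating the modulus:
  Start with x ≡ 1 (mod 7).
  Combine with x ≡ 3 (mod 4): since gcd(7, 4) = 1, we get a unique residue mod 28.
    Write x = 1 + 7·t and substitute into x ≡ 3 (mod 4): 7·t ≡ 3 − 1 = 2 (mod 4).
    Reduce coefficients mod 4: 3·t ≡ 2 (mod 4).
    The inverse of 3 mod 4 is 3 (since 3·3 = 9 = 2·4 + 1), so t ≡ 3·2 = 6 ≡ 2 (mod 4).
    Then x = 1 + 7·2 = 15, valid modulo lcm(7, 4) = 28: x ≡ 15 (mod 28).
  Combine with x ≡ 4 (mod 5): since gcd(28, 5) = 1, we get a unique residue mod 140.
    Write x = 15 + 28·t and substitute into x ≡ 4 (mod 5): 28·t ≡ 4 − 15 = -11 (mod 5).
    Reduce coefficients mod 5: 3·t ≡ 4 (mod 5).
    The inverse of 3 mod 5 is 2 (since 3·2 = 6 = 1·5 + 1), so t ≡ 2·4 = 8 ≡ 3 (mod 5).
    Then x = 15 + 28·3 = 99, valid modulo lcm(28, 5) = 140: x ≡ 99 (mod 140).
Verify: 99 mod 7 = 1 ✓, 99 mod 4 = 3 ✓, 99 mod 5 = 4 ✓.

x ≡ 99 (mod 140).


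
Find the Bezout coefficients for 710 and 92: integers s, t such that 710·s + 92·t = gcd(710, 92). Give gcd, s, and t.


Euclidean algorithm on (710, 92) — divide until remainder is 0:
  710 = 7 · 92 + 66
  92 = 1 · 66 + 26
  66 = 2 · 26 + 14
  26 = 1 · 14 + 12
  14 = 1 · 12 + 2
  12 = 6 · 2 + 0
gcd(710, 92) = 2.
Track Bezout coefficients alongside the remainders: start with r₀ = 710 = a·1 + b·0 (s = 1, t = 0) and r₁ = 92 = a·0 + b·1 (s = 0, t = 1); each new remainder r_{k+1} = r_{k-1} − q_k·r_k inherits s_{k+1} = s_{k-1} − q_k·s_k, t_{k+1} = t_{k-1} − q_k·t_k, so r_k = a·s_k + b·t_k at every step:
  q = 7: r = 66, s = 1 − 7·0 = 1, t = 0 − 7·1 = -7  (check: 710·1 + 92·(-7) = 66)
  q = 1: r = 26, s = 0 − 1·1 = -1, t = 1 − 1·(-7) = 8  (check: 710·(-1) + 92·8 = 26)
  q = 2: r = 14, s = 1 − 2·(-1) = 3, t = -7 − 2·8 = -23  (check: 710·3 + 92·(-23) = 14)
  q = 1: r = 12, s = -1 − 1·3 = -4, t = 8 − 1·(-23) = 31  (check: 710·(-4) + 92·31 = 12)
  q = 1: r = 2, s = 3 − 1·(-4) = 7, t = -23 − 1·31 = -54  (check: 710·7 + 92·(-54) = 2)
The row with r = 2 (the gcd) gives the Bezout coefficients s = 7, t = -54.
Result: 710 · (7) + 92 · (-54) = 2.

gcd(710, 92) = 2; s = 7, t = -54 (check: 710·7 + 92·(-54) = 2).


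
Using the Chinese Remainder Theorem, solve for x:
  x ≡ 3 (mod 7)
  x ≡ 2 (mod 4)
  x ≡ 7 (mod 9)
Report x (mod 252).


Moduli 7, 4, 9 are pairwise coprime; by CRT there is a unique solution modulo M = 7 · 4 · 9 = 252.
Solve pairwise, accumulating the modulus:
  Start with x ≡ 3 (mod 7).
  Combine with x ≡ 2 (mod 4): since gcd(7, 4) = 1, we get a unique residue mod 28.
    Write x = 3 + 7·t and substitute into x ≡ 2 (mod 4): 7·t ≡ 2 − 3 = -1 (mod 4).
    Reduce coefficients mod 4: 3·t ≡ 3 (mod 4).
    The inverse of 3 mod 4 is 3 (since 3·3 = 9 = 2·4 + 1), so t ≡ 3·3 = 9 ≡ 1 (mod 4).
    Then x = 3 + 7·1 = 10, valid modulo lcm(7, 4) = 28: x ≡ 10 (mod 28).
  Combine with x ≡ 7 (mod 9): since gcd(28, 9) = 1, we get a unique residue mod 252.
    Write x = 10 + 28·t and substitute into x ≡ 7 (mod 9): 28·t ≡ 7 − 10 = -3 (mod 9).
    Reduce coefficients mod 9: 1·t ≡ 6 (mod 9).
    So t ≡ 6 (mod 9).
    Then x = 10 + 28·6 = 178, valid modulo lcm(28, 9) = 252: x ≡ 178 (mod 252).
Verify: 178 mod 7 = 3 ✓, 178 mod 4 = 2 ✓, 178 mod 9 = 7 ✓.

x ≡ 178 (mod 252).


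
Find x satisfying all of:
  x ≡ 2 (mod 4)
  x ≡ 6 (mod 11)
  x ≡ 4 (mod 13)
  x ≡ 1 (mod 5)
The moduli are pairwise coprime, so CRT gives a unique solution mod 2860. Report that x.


Product of moduli M = 4 · 11 · 13 · 5 = 2860.
Merge one congruence at a time:
  Start: x ≡ 2 (mod 4).
  Combine with x ≡ 6 (mod 11); new modulus lcm = 44.
    Write x = 2 + 4·t and substitute into x ≡ 6 (mod 11): 4·t ≡ 6 − 2 = 4 (mod 11).
    The inverse of 4 mod 11 is 3 (since 4·3 = 12 = 1·11 + 1), so t ≡ 3·4 = 12 ≡ 1 (mod 11).
    Then x = 2 + 4·1 = 6, valid modulo lcm(4, 11) = 44: x ≡ 6 (mod 44).
  Combine with x ≡ 4 (mod 13); new modulus lcm = 572.
    Write x = 6 + 44·t and substitute into x ≡ 4 (mod 13): 44·t ≡ 4 − 6 = -2 (mod 13).
    Reduce coefficients mod 13: 5·t ≡ 11 (mod 13).
    The inverse of 5 mod 13 is 8 (since 5·8 = 40 = 3·13 + 1), so t ≡ 8·11 = 88 ≡ 10 (mod 13).
    Then x = 6 + 44·10 = 446, valid modulo lcm(44, 13) = 572: x ≡ 446 (mod 572).
  Combine with x ≡ 1 (mod 5); new modulus lcm = 2860.
    Write x = 446 + 572·t and substitute into x ≡ 1 (mod 5): 572·t ≡ 1 − 446 = -445 (mod 5).
    Reduce coefficients mod 5: 2·t ≡ 0 (mod 5).
    The inverse of 2 mod 5 is 3 (since 2·3 = 6 = 1·5 + 1), so t ≡ 3·0 = 0 ≡ 0 (mod 5).
    Then x = 446 + 572·0 = 446, valid modulo lcm(572, 5) = 2860: x ≡ 446 (mod 2860).
Verify against each original: 446 mod 4 = 2, 446 mod 11 = 6, 446 mod 13 = 4, 446 mod 5 = 1.

x ≡ 446 (mod 2860).


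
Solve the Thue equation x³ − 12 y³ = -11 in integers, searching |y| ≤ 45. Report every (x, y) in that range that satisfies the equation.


The equation is x³ - 12y³ = -11. For fixed y, x³ = 12·y³ − 11, so a solution requires the RHS to be a perfect cube.
Strategy: iterate y from -45 to 45, compute RHS = 12·y³ − 11, and check whether it is a (positive or negative) perfect cube.
Check small values of y:
  y = 0: RHS = -11 is not a perfect cube.
  y = 1: RHS = 1 = (1)³ ⇒ x = 1 works.
  y = -1: RHS = -23 is not a perfect cube.
  y = 2: RHS = 85 is not a perfect cube.
  y = -2: RHS = -107 is not a perfect cube.
  y = 3: RHS = 313 is not a perfect cube.
  y = -3: RHS = -335 is not a perfect cube.
Continuing the search up to |y| = 45 finds no further solutions beyond those listed.
Collected solutions: (1, 1).

Solutions (with |y| ≤ 45): (1, 1).


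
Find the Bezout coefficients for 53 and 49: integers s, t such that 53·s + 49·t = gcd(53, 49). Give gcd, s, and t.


Euclidean algorithm on (53, 49) — divide until remainder is 0:
  53 = 1 · 49 + 4
  49 = 12 · 4 + 1
  4 = 4 · 1 + 0
gcd(53, 49) = 1.
Track Bezout coefficients alongside the remainders: start with r₀ = 53 = a·1 + b·0 (s = 1, t = 0) and r₁ = 49 = a·0 + b·1 (s = 0, t = 1); each new remainder r_{k+1} = r_{k-1} − q_k·r_k inherits s_{k+1} = s_{k-1} − q_k·s_k, t_{k+1} = t_{k-1} − q_k·t_k, so r_k = a·s_k + b·t_k at every step:
  q = 1: r = 4, s = 1 − 1·0 = 1, t = 0 − 1·1 = -1  (check: 53·1 + 49·(-1) = 4)
  q = 12: r = 1, s = 0 − 12·1 = -12, t = 1 − 12·(-1) = 13  (check: 53·(-12) + 49·13 = 1)
The row with r = 1 (the gcd) gives the Bezout coefficients s = -12, t = 13.
Result: 53 · (-12) + 49 · (13) = 1.

gcd(53, 49) = 1; s = -12, t = 13 (check: 53·(-12) + 49·13 = 1).


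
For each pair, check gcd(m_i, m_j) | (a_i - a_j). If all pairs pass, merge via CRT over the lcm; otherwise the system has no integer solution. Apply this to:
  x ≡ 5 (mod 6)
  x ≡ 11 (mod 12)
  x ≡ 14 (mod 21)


Moduli 6, 12, 21 are not pairwise coprime, so CRT works modulo lcm(m_i) when all pairwise compatibility conditions hold.
Pairwise compatibility: gcd(m_i, m_j) must divide a_i - a_j for every pair.
Merge one congruence at a time:
  Start: x ≡ 5 (mod 6).
  Combine with x ≡ 11 (mod 12): gcd(6, 12) = 6; 11 - 5 = 6, which IS divisible by 6, so compatible.
    Write x = 5 + 6·t and substitute into x ≡ 11 (mod 12): 6·t ≡ 11 − 5 = 6 (mod 12).
    Divide the congruence (and modulus) by g = 6: 1·t ≡ 1 (mod 2).
    So t ≡ 1 (mod 2).
    Then x = 5 + 6·1 = 11, valid modulo lcm(6, 12) = 12: x ≡ 11 (mod 12).
  Combine with x ≡ 14 (mod 21): gcd(12, 21) = 3; 14 - 11 = 3, which IS divisible by 3, so compatible.
    Write x = 11 + 12·t and substitute into x ≡ 14 (mod 21): 12·t ≡ 14 − 11 = 3 (mod 21).
    Divide the congruence (and modulus) by g = 3: 4·t ≡ 1 (mod 7).
    The inverse of 4 mod 7 is 2 (since 4·2 = 8 = 1·7 + 1), so t ≡ 2·1 = 2 ≡ 2 (mod 7).
    Then x = 11 + 12·2 = 35, valid modulo lcm(12, 21) = 84: x ≡ 35 (mod 84).
Verify: 35 mod 6 = 5, 35 mod 12 = 11, 35 mod 21 = 14.

x ≡ 35 (mod 84).


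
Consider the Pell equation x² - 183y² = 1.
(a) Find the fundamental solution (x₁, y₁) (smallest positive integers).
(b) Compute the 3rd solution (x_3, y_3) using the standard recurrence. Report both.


Step 1: Find the fundamental solution (x₁, y₁) of x² - 183y² = 1.
  Expand √183 as a continued fraction. a₀ = ⌊√183⌋ = 13; iterate m_{k+1} = d_k·a_k − m_k, d_{k+1} = (183 − m_{k+1}²)/d_k, a_{k+1} = ⌊(a₀ + m_{k+1})/d_{k+1}⌋ (starting m₀ = 0, d₀ = 1), with convergents p_k = a_k·p_{k-1} + p_{k-2}, q_k = a_k·q_{k-1} + q_{k-2} (p₋₁ = 1, q₋₁ = 0):
  k = 0: a₀ = 13; p₀/q₀ = 13/1; p₀² − 183·q₀² = 169 − 183 = -14.
  k = 1: m = 13, d = 14, a = ⌊(13 + 13)/14⌋ = 1; p/q = (1·13 + 1)/(1·1 + 0) = 14/1; p² − 183·q² = 196 − 183 = 13.
  k = 2: m = 1, d = 13, a = ⌊(13 + 1)/13⌋ = 1; p/q = (1·14 + 13)/(1·1 + 1) = 27/2; p² − 183·q² = 729 − 732 = -3.
  k = 3: m = 12, d = 3, a = ⌊(13 + 12)/3⌋ = 8; p/q = (8·27 + 14)/(8·2 + 1) = 230/17; p² − 183·q² = 52900 − 52887 = 13.
  k = 4: m = 12, d = 13, a = ⌊(13 + 12)/13⌋ = 1; p/q = (1·230 + 27)/(1·17 + 2) = 257/19; p² − 183·q² = 66049 − 66063 = -14.
  k = 5: m = 1, d = 14, a = ⌊(13 + 1)/14⌋ = 1; p/q = (1·257 + 230)/(1·19 + 17) = 487/36; p² − 183·q² = 237169 − 237168 = 1.
  The first convergent with p² − 183·q² = 1 gives the fundamental solution (x₁, y₁) = (487, 36).
Step 2: Apply the recurrence (x_{n+1}, y_{n+1}) = (x₁x_n + 183y₁y_n, x₁y_n + y₁x_n) repeatedly.
  From (x_1, y_1) = (487, 36): x_2 = 487·487 + 183·36·36 = 474337; y_2 = 487·36 + 36·487 = 35064.
  From (x_2, y_2) = (474337, 35064): x_3 = 487·474337 + 183·36·35064 = 462003751; y_3 = 487·35064 + 36·474337 = 34152300.
Step 3: Verify x_3² - 183·y_3² = 213447465938070001 - 213447465938070000 = 1 (should be 1). ✓

(x_1, y_1) = (487, 36); (x_3, y_3) = (462003751, 34152300).


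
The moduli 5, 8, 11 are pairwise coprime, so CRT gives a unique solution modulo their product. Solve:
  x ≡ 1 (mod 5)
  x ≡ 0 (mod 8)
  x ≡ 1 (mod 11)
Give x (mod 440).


Moduli 5, 8, 11 are pairwise coprime; by CRT there is a unique solution modulo M = 5 · 8 · 11 = 440.
Solve pairwise, accumulating the modulus:
  Start with x ≡ 1 (mod 5).
  Combine with x ≡ 0 (mod 8): since gcd(5, 8) = 1, we get a unique residue mod 40.
    Write x = 1 + 5·t and substitute into x ≡ 0 (mod 8): 5·t ≡ 0 − 1 = -1 (mod 8).
    Reduce coefficients mod 8: 5·t ≡ 7 (mod 8).
    The inverse of 5 mod 8 is 5 (since 5·5 = 25 = 3·8 + 1), so t ≡ 5·7 = 35 ≡ 3 (mod 8).
    Then x = 1 + 5·3 = 16, valid modulo lcm(5, 8) = 40: x ≡ 16 (mod 40).
  Combine with x ≡ 1 (mod 11): since gcd(40, 11) = 1, we get a unique residue mod 440.
    Write x = 16 + 40·t and substitute into x ≡ 1 (mod 11): 40·t ≡ 1 − 16 = -15 (mod 11).
    Reduce coefficients mod 11: 7·t ≡ 7 (mod 11).
    The inverse of 7 mod 11 is 8 (since 7·8 = 56 = 5·11 + 1), so t ≡ 8·7 = 56 ≡ 1 (mod 11).
    Then x = 16 + 40·1 = 56, valid modulo lcm(40, 11) = 440: x ≡ 56 (mod 440).
Verify: 56 mod 5 = 1 ✓, 56 mod 8 = 0 ✓, 56 mod 11 = 1 ✓.

x ≡ 56 (mod 440).


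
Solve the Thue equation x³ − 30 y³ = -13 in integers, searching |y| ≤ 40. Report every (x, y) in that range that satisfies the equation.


The equation is x³ - 30y³ = -13. For fixed y, x³ = 30·y³ − 13, so a solution requires the RHS to be a perfect cube.
Strategy: iterate y from -40 to 40, compute RHS = 30·y³ − 13, and check whether it is a (positive or negative) perfect cube.
Check small values of y:
  y = 0: RHS = -13 is not a perfect cube.
  y = 1: RHS = 17 is not a perfect cube.
  y = -1: RHS = -43 is not a perfect cube.
  y = 2: RHS = 227 is not a perfect cube.
  y = -2: RHS = -253 is not a perfect cube.
  y = 3: RHS = 797 is not a perfect cube.
  y = -3: RHS = -823 is not a perfect cube.
Continuing the search up to |y| = 40 finds no solutions either.
No (x, y) in the scanned range satisfies the equation.

No integer solutions with |y| ≤ 40.


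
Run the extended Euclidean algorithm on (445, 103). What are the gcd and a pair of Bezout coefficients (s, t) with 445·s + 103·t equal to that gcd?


Euclidean algorithm on (445, 103) — divide until remainder is 0:
  445 = 4 · 103 + 33
  103 = 3 · 33 + 4
  33 = 8 · 4 + 1
  4 = 4 · 1 + 0
gcd(445, 103) = 1.
Track Bezout coefficients alongside the remainders: start with r₀ = 445 = a·1 + b·0 (s = 1, t = 0) and r₁ = 103 = a·0 + b·1 (s = 0, t = 1); each new remainder r_{k+1} = r_{k-1} − q_k·r_k inherits s_{k+1} = s_{k-1} − q_k·s_k, t_{k+1} = t_{k-1} − q_k·t_k, so r_k = a·s_k + b·t_k at every step:
  q = 4: r = 33, s = 1 − 4·0 = 1, t = 0 − 4·1 = -4  (check: 445·1 + 103·(-4) = 33)
  q = 3: r = 4, s = 0 − 3·1 = -3, t = 1 − 3·(-4) = 13  (check: 445·(-3) + 103·13 = 4)
  q = 8: r = 1, s = 1 − 8·(-3) = 25, t = -4 − 8·13 = -108  (check: 445·25 + 103·(-108) = 1)
The row with r = 1 (the gcd) gives the Bezout coefficients s = 25, t = -108.
Result: 445 · (25) + 103 · (-108) = 1.

gcd(445, 103) = 1; s = 25, t = -108 (check: 445·25 + 103·(-108) = 1).


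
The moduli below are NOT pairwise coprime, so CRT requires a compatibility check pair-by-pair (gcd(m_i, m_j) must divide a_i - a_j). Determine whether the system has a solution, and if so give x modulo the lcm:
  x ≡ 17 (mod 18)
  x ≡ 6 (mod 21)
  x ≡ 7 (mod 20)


Moduli 18, 21, 20 are not pairwise coprime, so CRT works modulo lcm(m_i) when all pairwise compatibility conditions hold.
Pairwise compatibility: gcd(m_i, m_j) must divide a_i - a_j for every pair.
Merge one congruence at a time:
  Start: x ≡ 17 (mod 18).
  Combine with x ≡ 6 (mod 21): gcd(18, 21) = 3, and 6 - 17 = -11 is NOT divisible by 3.
    ⇒ system is inconsistent (no integer solution).

No solution (the system is inconsistent).


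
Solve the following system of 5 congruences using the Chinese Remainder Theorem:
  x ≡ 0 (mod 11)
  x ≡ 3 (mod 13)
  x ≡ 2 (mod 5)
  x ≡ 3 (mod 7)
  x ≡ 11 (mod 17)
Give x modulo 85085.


Product of moduli M = 11 · 13 · 5 · 7 · 17 = 85085.
Merge one congruence at a time:
  Start: x ≡ 0 (mod 11).
  Combine with x ≡ 3 (mod 13); new modulus lcm = 143.
    Write x = 0 + 11·t and substitute into x ≡ 3 (mod 13): 11·t ≡ 3 − 0 = 3 (mod 13).
    The inverse of 11 mod 13 is 6 (since 11·6 = 66 = 5·13 + 1), so t ≡ 6·3 = 18 ≡ 5 (mod 13).
    Then x = 0 + 11·5 = 55, valid modulo lcm(11, 13) = 143: x ≡ 55 (mod 143).
  Combine with x ≡ 2 (mod 5); new modulus lcm = 715.
    Write x = 55 + 143·t and substitute into x ≡ 2 (mod 5): 143·t ≡ 2 − 55 = -53 (mod 5).
    Reduce coefficients mod 5: 3·t ≡ 2 (mod 5).
    The inverse of 3 mod 5 is 2 (since 3·2 = 6 = 1·5 + 1), so t ≡ 2·2 = 4 ≡ 4 (mod 5).
    Then x = 55 + 143·4 = 627, valid modulo lcm(143, 5) = 715: x ≡ 627 (mod 715).
  Combine with x ≡ 3 (mod 7); new modulus lcm = 5005.
    Write x = 627 + 715·t and substitute into x ≡ 3 (mod 7): 715·t ≡ 3 − 627 = -624 (mod 7).
    Reduce coefficients mod 7: 1·t ≡ 6 (mod 7).
    So t ≡ 6 (mod 7).
    Then x = 627 + 715·6 = 4917, valid modulo lcm(715, 7) = 5005: x ≡ 4917 (mod 5005).
  Combine with x ≡ 11 (mod 17); new modulus lcm = 85085.
    Write x = 4917 + 5005·t and substitute into x ≡ 11 (mod 17): 5005·t ≡ 11 − 4917 = -4906 (mod 17).
    Reduce coefficients mod 17: 7·t ≡ 7 (mod 17).
    The inverse of 7 mod 17 is 5 (since 7·5 = 35 = 2·17 + 1), so t ≡ 5·7 = 35 ≡ 1 (mod 17).
    Then x = 4917 + 5005·1 = 9922, valid modulo lcm(5005, 17) = 85085: x ≡ 9922 (mod 85085).
Verify against each original: 9922 mod 11 = 0, 9922 mod 13 = 3, 9922 mod 5 = 2, 9922 mod 7 = 3, 9922 mod 17 = 11.

x ≡ 9922 (mod 85085).


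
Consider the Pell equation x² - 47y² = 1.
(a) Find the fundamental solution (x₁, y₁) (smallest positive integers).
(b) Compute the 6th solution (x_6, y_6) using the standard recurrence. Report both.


Step 1: Find the fundamental solution (x₁, y₁) of x² - 47y² = 1.
  Expand √47 as a continued fraction. a₀ = ⌊√47⌋ = 6; iterate m_{k+1} = d_k·a_k − m_k, d_{k+1} = (47 − m_{k+1}²)/d_k, a_{k+1} = ⌊(a₀ + m_{k+1})/d_{k+1}⌋ (starting m₀ = 0, d₀ = 1), with convergents p_k = a_k·p_{k-1} + p_{k-2}, q_k = a_k·q_{k-1} + q_{k-2} (p₋₁ = 1, q₋₁ = 0):
  k = 0: a₀ = 6; p₀/q₀ = 6/1; p₀² − 47·q₀² = 36 − 47 = -11.
  k = 1: m = 6, d = 11, a = ⌊(6 + 6)/11⌋ = 1; p/q = (1·6 + 1)/(1·1 + 0) = 7/1; p² − 47·q² = 49 − 47 = 2.
  k = 2: m = 5, d = 2, a = ⌊(6 + 5)/2⌋ = 5; p/q = (5·7 + 6)/(5·1 + 1) = 41/6; p² − 47·q² = 1681 − 1692 = -11.
  k = 3: m = 5, d = 11, a = ⌊(6 + 5)/11⌋ = 1; p/q = (1·41 + 7)/(1·6 + 1) = 48/7; p² − 47·q² = 2304 − 2303 = 1.
  The first convergent with p² − 47·q² = 1 gives the fundamental solution (x₁, y₁) = (48, 7).
Step 2: Apply the recurrence (x_{n+1}, y_{n+1}) = (x₁x_n + 47y₁y_n, x₁y_n + y₁x_n) repeatedly.
  From (x_1, y_1) = (48, 7): x_2 = 48·48 + 47·7·7 = 4607; y_2 = 48·7 + 7·48 = 672.
  From (x_2, y_2) = (4607, 672): x_3 = 48·4607 + 47·7·672 = 442224; y_3 = 48·672 + 7·4607 = 64505.
  From (x_3, y_3) = (442224, 64505): x_4 = 48·442224 + 47·7·64505 = 42448897; y_4 = 48·64505 + 7·442224 = 6191808.
  From (x_4, y_4) = (42448897, 6191808): x_5 = 48·42448897 + 47·7·6191808 = 4074651888; y_5 = 48·6191808 + 7·42448897 = 594349063.
  From (x_5, y_5) = (4074651888, 594349063): x_6 = 48·4074651888 + 47·7·594349063 = 391124132351; y_6 = 48·594349063 + 7·4074651888 = 57051318240.
Step 3: Verify x_6² - 47·y_6² = 152978086907322564787201 - 152978086907322564787200 = 1 (should be 1). ✓

(x_1, y_1) = (48, 7); (x_6, y_6) = (391124132351, 57051318240).


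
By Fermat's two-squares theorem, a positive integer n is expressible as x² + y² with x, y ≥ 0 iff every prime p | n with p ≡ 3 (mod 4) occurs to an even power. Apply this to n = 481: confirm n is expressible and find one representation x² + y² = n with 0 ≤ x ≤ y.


Step 1: Factor n = 481 = 13 · 37.
Step 2: Check the mod-4 condition on each prime factor: 13 ≡ 1 (mod 4), exponent 1; 37 ≡ 1 (mod 4), exponent 1.
All primes ≡ 3 (mod 4) appear to even exponent (or don't appear), so by the two-squares theorem n IS expressible as a sum of two squares.
Step 3: Build a representation. Here n = 13 · 37 is a product of primes ≡ 1 (mod 4). Each prime p ≡ 1 (mod 4) is itself a sum of two squares; find a² by testing p − a² for a perfect square:
  13: 13 − 1² = 12, 13 − 2² = 9 = 3² ⇒ 13 = 2² + 3².
  37: 37 − 1² = 36 = 6² ⇒ 37 = 1² + 6².
  Combine using the Brahmagupta–Fibonacci identity (a² + b²)(c² + d²) = (ac − bd)² + (ad + bc)² = (ac + bd)² + (ad − bc)²:
  13 · 37 = 481: from (2² + 3²)(1² + 6²), take (2·1 − 3·6, 2·6 + 3·1) = (2 − 18, 12 + 3) = (-16, 15); dropping signs (only squares matter) gives (16, 15); check 16² + 15² = 256 + 225 = 481 ✓.
Step 4: Order so x ≤ y and verify: 15² + 16² = 225 + 256 = 481 = n. ✓

n = 481 = 15² + 16² (one valid representation with x ≤ y).


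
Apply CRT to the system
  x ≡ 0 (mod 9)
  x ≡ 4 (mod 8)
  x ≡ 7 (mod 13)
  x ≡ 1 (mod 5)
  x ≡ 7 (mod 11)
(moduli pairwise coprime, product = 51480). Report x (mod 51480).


Product of moduli M = 9 · 8 · 13 · 5 · 11 = 51480.
Merge one congruence at a time:
  Start: x ≡ 0 (mod 9).
  Combine with x ≡ 4 (mod 8); new modulus lcm = 72.
    Write x = 0 + 9·t and substitute into x ≡ 4 (mod 8): 9·t ≡ 4 − 0 = 4 (mod 8).
    Reduce coefficients mod 8: 1·t ≡ 4 (mod 8).
    So t ≡ 4 (mod 8).
    Then x = 0 + 9·4 = 36, valid modulo lcm(9, 8) = 72: x ≡ 36 (mod 72).
  Combine with x ≡ 7 (mod 13); new modulus lcm = 936.
    Write x = 36 + 72·t and substitute into x ≡ 7 (mod 13): 72·t ≡ 7 − 36 = -29 (mod 13).
    Reduce coefficients mod 13: 7·t ≡ 10 (mod 13).
    The inverse of 7 mod 13 is 2 (since 7·2 = 14 = 1·13 + 1), so t ≡ 2·10 = 20 ≡ 7 (mod 13).
    Then x = 36 + 72·7 = 540, valid modulo lcm(72, 13) = 936: x ≡ 540 (mod 936).
  Combine with x ≡ 1 (mod 5); new modulus lcm = 4680.
    Write x = 540 + 936·t and substitute into x ≡ 1 (mod 5): 936·t ≡ 1 − 540 = -539 (mod 5).
    Reduce coefficients mod 5: 1·t ≡ 1 (mod 5).
    So t ≡ 1 (mod 5).
    Then x = 540 + 936·1 = 1476, valid modulo lcm(936, 5) = 4680: x ≡ 1476 (mod 4680).
  Combine with x ≡ 7 (mod 11); new modulus lcm = 51480.
    Write x = 1476 + 4680·t and substitute into x ≡ 7 (mod 11): 4680·t ≡ 7 − 1476 = -1469 (mod 11).
    Reduce coefficients mod 11: 5·t ≡ 5 (mod 11).
    The inverse of 5 mod 11 is 9 (since 5·9 = 45 = 4·11 + 1), so t ≡ 9·5 = 45 ≡ 1 (mod 11).
    Then x = 1476 + 4680·1 = 6156, valid modulo lcm(4680, 11) = 51480: x ≡ 6156 (mod 51480).
Verify against each original: 6156 mod 9 = 0, 6156 mod 8 = 4, 6156 mod 13 = 7, 6156 mod 5 = 1, 6156 mod 11 = 7.

x ≡ 6156 (mod 51480).


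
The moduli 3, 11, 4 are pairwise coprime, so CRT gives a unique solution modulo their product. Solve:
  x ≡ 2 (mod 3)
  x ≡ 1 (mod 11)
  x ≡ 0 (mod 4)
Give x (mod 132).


Moduli 3, 11, 4 are pairwise coprime; by CRT there is a unique solution modulo M = 3 · 11 · 4 = 132.
Solve pairwise, accumulating the modulus:
  Start with x ≡ 2 (mod 3).
  Combine with x ≡ 1 (mod 11): since gcd(3, 11) = 1, we get a unique residue mod 33.
    Write x = 2 + 3·t and substitute into x ≡ 1 (mod 11): 3·t ≡ 1 − 2 = -1 (mod 11).
    Reduce coefficients mod 11: 3·t ≡ 10 (mod 11).
    The inverse of 3 mod 11 is 4 (since 3·4 = 12 = 1·11 + 1), so t ≡ 4·10 = 40 ≡ 7 (mod 11).
    Then x = 2 + 3·7 = 23, valid modulo lcm(3, 11) = 33: x ≡ 23 (mod 33).
  Combine with x ≡ 0 (mod 4): since gcd(33, 4) = 1, we get a unique residue mod 132.
    Write x = 23 + 33·t and substitute into x ≡ 0 (mod 4): 33·t ≡ 0 − 23 = -23 (mod 4).
    Reduce coefficients mod 4: 1·t ≡ 1 (mod 4).
    So t ≡ 1 (mod 4).
    Then x = 23 + 33·1 = 56, valid modulo lcm(33, 4) = 132: x ≡ 56 (mod 132).
Verify: 56 mod 3 = 2 ✓, 56 mod 11 = 1 ✓, 56 mod 4 = 0 ✓.

x ≡ 56 (mod 132).


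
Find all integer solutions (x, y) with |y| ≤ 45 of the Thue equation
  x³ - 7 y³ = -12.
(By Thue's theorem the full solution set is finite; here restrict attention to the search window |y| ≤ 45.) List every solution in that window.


The equation is x³ - 7y³ = -12. For fixed y, x³ = 7·y³ − 12, so a solution requires the RHS to be a perfect cube.
Strategy: iterate y from -45 to 45, compute RHS = 7·y³ − 12, and check whether it is a (positive or negative) perfect cube.
Check small values of y:
  y = 0: RHS = -12 is not a perfect cube.
  y = 1: RHS = -5 is not a perfect cube.
  y = -1: RHS = -19 is not a perfect cube.
  y = 2: RHS = 44 is not a perfect cube.
  y = -2: RHS = -68 is not a perfect cube.
  y = 3: RHS = 177 is not a perfect cube.
  y = -3: RHS = -201 is not a perfect cube.
Continuing the search up to |y| = 45 finds no solutions either.
No (x, y) in the scanned range satisfies the equation.

No integer solutions with |y| ≤ 45.


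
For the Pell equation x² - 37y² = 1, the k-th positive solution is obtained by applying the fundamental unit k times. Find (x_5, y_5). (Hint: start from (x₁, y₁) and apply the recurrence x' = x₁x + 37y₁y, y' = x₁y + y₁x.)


Step 1: Find the fundamental solution (x₁, y₁) of x² - 37y² = 1.
  Expand √37 as a continued fraction. a₀ = ⌊√37⌋ = 6; iterate m_{k+1} = d_k·a_k − m_k, d_{k+1} = (37 − m_{k+1}²)/d_k, a_{k+1} = ⌊(a₀ + m_{k+1})/d_{k+1}⌋ (starting m₀ = 0, d₀ = 1), with convergents p_k = a_k·p_{k-1} + p_{k-2}, q_k = a_k·q_{k-1} + q_{k-2} (p₋₁ = 1, q₋₁ = 0):
  k = 0: a₀ = 6; p₀/q₀ = 6/1; p₀² − 37·q₀² = 36 − 37 = -1.
  k = 1: m = 6, d = 1, a = ⌊(6 + 6)/1⌋ = 12; p/q = (12·6 + 1)/(12·1 + 0) = 73/12; p² − 37·q² = 5329 − 5328 = 1.
  The first convergent with p² − 37·q² = 1 gives the fundamental solution (x₁, y₁) = (73, 12).
Step 2: Apply the recurrence (x_{n+1}, y_{n+1}) = (x₁x_n + 37y₁y_n, x₁y_n + y₁x_n) repeatedly.
  From (x_1, y_1) = (73, 12): x_2 = 73·73 + 37·12·12 = 10657; y_2 = 73·12 + 12·73 = 1752.
  From (x_2, y_2) = (10657, 1752): x_3 = 73·10657 + 37·12·1752 = 1555849; y_3 = 73·1752 + 12·10657 = 255780.
  From (x_3, y_3) = (1555849, 255780): x_4 = 73·1555849 + 37·12·255780 = 227143297; y_4 = 73·255780 + 12·1555849 = 37342128.
  From (x_4, y_4) = (227143297, 37342128): x_5 = 73·227143297 + 37·12·37342128 = 33161365513; y_5 = 73·37342128 + 12·227143297 = 5451694908.
Step 3: Verify x_5² - 37·y_5² = 1099676162686785753169 - 1099676162686785753168 = 1 (should be 1). ✓

(x_1, y_1) = (73, 12); (x_5, y_5) = (33161365513, 5451694908).


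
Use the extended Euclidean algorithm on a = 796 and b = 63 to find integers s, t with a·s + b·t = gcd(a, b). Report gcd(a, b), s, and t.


Euclidean algorithm on (796, 63) — divide until remainder is 0:
  796 = 12 · 63 + 40
  63 = 1 · 40 + 23
  40 = 1 · 23 + 17
  23 = 1 · 17 + 6
  17 = 2 · 6 + 5
  6 = 1 · 5 + 1
  5 = 5 · 1 + 0
gcd(796, 63) = 1.
Track Bezout coefficients alongside the remainders: start with r₀ = 796 = a·1 + b·0 (s = 1, t = 0) and r₁ = 63 = a·0 + b·1 (s = 0, t = 1); each new remainder r_{k+1} = r_{k-1} − q_k·r_k inherits s_{k+1} = s_{k-1} − q_k·s_k, t_{k+1} = t_{k-1} − q_k·t_k, so r_k = a·s_k + b·t_k at every step:
  q = 12: r = 40, s = 1 − 12·0 = 1, t = 0 − 12·1 = -12  (check: 796·1 + 63·(-12) = 40)
  q = 1: r = 23, s = 0 − 1·1 = -1, t = 1 − 1·(-12) = 13  (check: 796·(-1) + 63·13 = 23)
  q = 1: r = 17, s = 1 − 1·(-1) = 2, t = -12 − 1·13 = -25  (check: 796·2 + 63·(-25) = 17)
  q = 1: r = 6, s = -1 − 1·2 = -3, t = 13 − 1·(-25) = 38  (check: 796·(-3) + 63·38 = 6)
  q = 2: r = 5, s = 2 − 2·(-3) = 8, t = -25 − 2·38 = -101  (check: 796·8 + 63·(-101) = 5)
  q = 1: r = 1, s = -3 − 1·8 = -11, t = 38 − 1·(-101) = 139  (check: 796·(-11) + 63·139 = 1)
The row with r = 1 (the gcd) gives the Bezout coefficients s = -11, t = 139.
Result: 796 · (-11) + 63 · (139) = 1.

gcd(796, 63) = 1; s = -11, t = 139 (check: 796·(-11) + 63·139 = 1).


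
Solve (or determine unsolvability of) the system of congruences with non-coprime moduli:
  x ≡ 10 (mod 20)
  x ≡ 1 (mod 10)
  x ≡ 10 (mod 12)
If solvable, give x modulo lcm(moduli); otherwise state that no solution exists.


Moduli 20, 10, 12 are not pairwise coprime, so CRT works modulo lcm(m_i) when all pairwise compatibility conditions hold.
Pairwise compatibility: gcd(m_i, m_j) must divide a_i - a_j for every pair.
Merge one congruence at a time:
  Start: x ≡ 10 (mod 20).
  Combine with x ≡ 1 (mod 10): gcd(20, 10) = 10, and 1 - 10 = -9 is NOT divisible by 10.
    ⇒ system is inconsistent (no integer solution).

No solution (the system is inconsistent).


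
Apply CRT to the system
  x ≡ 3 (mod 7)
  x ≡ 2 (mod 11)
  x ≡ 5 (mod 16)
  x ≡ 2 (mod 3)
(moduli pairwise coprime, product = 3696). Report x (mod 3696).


Product of moduli M = 7 · 11 · 16 · 3 = 3696.
Merge one congruence at a time:
  Start: x ≡ 3 (mod 7).
  Combine with x ≡ 2 (mod 11); new modulus lcm = 77.
    Write x = 3 + 7·t and substitute into x ≡ 2 (mod 11): 7·t ≡ 2 − 3 = -1 (mod 11).
    Reduce coefficients mod 11: 7·t ≡ 10 (mod 11).
    The inverse of 7 mod 11 is 8 (since 7·8 = 56 = 5·11 + 1), so t ≡ 8·10 = 80 ≡ 3 (mod 11).
    Then x = 3 + 7·3 = 24, valid modulo lcm(7, 11) = 77: x ≡ 24 (mod 77).
  Combine with x ≡ 5 (mod 16); new modulus lcm = 1232.
    Write x = 24 + 77·t and substitute into x ≡ 5 (mod 16): 77·t ≡ 5 − 24 = -19 (mod 16).
    Reduce coefficients mod 16: 13·t ≡ 13 (mod 16).
    The inverse of 13 mod 16 is 5 (since 13·5 = 65 = 4·16 + 1), so t ≡ 5·13 = 65 ≡ 1 (mod 16).
    Then x = 24 + 77·1 = 101, valid modulo lcm(77, 16) = 1232: x ≡ 101 (mod 1232).
  Combine with x ≡ 2 (mod 3); new modulus lcm = 3696.
    Write x = 101 + 1232·t and substitute into x ≡ 2 (mod 3): 1232·t ≡ 2 − 101 = -99 (mod 3).
    Reduce coefficients mod 3: 2·t ≡ 0 (mod 3).
    The inverse of 2 mod 3 is 2 (since 2·2 = 4 = 1·3 + 1), so t ≡ 2·0 = 0 ≡ 0 (mod 3).
    Then x = 101 + 1232·0 = 101, valid modulo lcm(1232, 3) = 3696: x ≡ 101 (mod 3696).
Verify against each original: 101 mod 7 = 3, 101 mod 11 = 2, 101 mod 16 = 5, 101 mod 3 = 2.

x ≡ 101 (mod 3696).


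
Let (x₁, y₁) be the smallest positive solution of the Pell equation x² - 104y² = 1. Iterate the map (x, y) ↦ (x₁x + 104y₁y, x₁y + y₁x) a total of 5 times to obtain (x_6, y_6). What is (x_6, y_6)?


Step 1: Find the fundamental solution (x₁, y₁) of x² - 104y² = 1.
  Expand √104 as a continued fraction. a₀ = ⌊√104⌋ = 10; iterate m_{k+1} = d_k·a_k − m_k, d_{k+1} = (104 − m_{k+1}²)/d_k, a_{k+1} = ⌊(a₀ + m_{k+1})/d_{k+1}⌋ (starting m₀ = 0, d₀ = 1), with convergents p_k = a_k·p_{k-1} + p_{k-2}, q_k = a_k·q_{k-1} + q_{k-2} (p₋₁ = 1, q₋₁ = 0):
  k = 0: a₀ = 10; p₀/q₀ = 10/1; p₀² − 104·q₀² = 100 − 104 = -4.
  k = 1: m = 10, d = 4, a = ⌊(10 + 10)/4⌋ = 5; p/q = (5·10 + 1)/(5·1 + 0) = 51/5; p² − 104·q² = 2601 − 2600 = 1.
  The first convergent with p² − 104·q² = 1 gives the fundamental solution (x₁, y₁) = (51, 5).
Step 2: Apply the recurrence (x_{n+1}, y_{n+1}) = (x₁x_n + 104y₁y_n, x₁y_n + y₁x_n) repeatedly.
  From (x_1, y_1) = (51, 5): x_2 = 51·51 + 104·5·5 = 5201; y_2 = 51·5 + 5·51 = 510.
  From (x_2, y_2) = (5201, 510): x_3 = 51·5201 + 104·5·510 = 530451; y_3 = 51·510 + 5·5201 = 52015.
  From (x_3, y_3) = (530451, 52015): x_4 = 51·530451 + 104·5·52015 = 54100801; y_4 = 51·52015 + 5·530451 = 5305020.
  From (x_4, y_4) = (54100801, 5305020): x_5 = 51·54100801 + 104·5·5305020 = 5517751251; y_5 = 51·5305020 + 5·54100801 = 541060025.
  From (x_5, y_5) = (5517751251, 541060025): x_6 = 51·5517751251 + 104·5·541060025 = 562756526801; y_6 = 51·541060025 + 5·5517751251 = 55182817530.
Step 3: Verify x_6² - 104·y_6² = 316694908457124631293601 - 316694908457124631293600 = 1 (should be 1). ✓

(x_1, y_1) = (51, 5); (x_6, y_6) = (562756526801, 55182817530).


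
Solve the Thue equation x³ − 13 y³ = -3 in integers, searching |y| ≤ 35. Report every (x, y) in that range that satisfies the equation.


The equation is x³ - 13y³ = -3. For fixed y, x³ = 13·y³ − 3, so a solution requires the RHS to be a perfect cube.
Strategy: iterate y from -35 to 35, compute RHS = 13·y³ − 3, and check whether it is a (positive or negative) perfect cube.
Check small values of y:
  y = 0: RHS = -3 is not a perfect cube.
  y = 1: RHS = 10 is not a perfect cube.
  y = -1: RHS = -16 is not a perfect cube.
  y = 2: RHS = 101 is not a perfect cube.
  y = -2: RHS = -107 is not a perfect cube.
  y = 3: RHS = 348 is not a perfect cube.
  y = -3: RHS = -354 is not a perfect cube.
Continuing the search up to |y| = 35 finds no solutions either.
No (x, y) in the scanned range satisfies the equation.

No integer solutions with |y| ≤ 35.


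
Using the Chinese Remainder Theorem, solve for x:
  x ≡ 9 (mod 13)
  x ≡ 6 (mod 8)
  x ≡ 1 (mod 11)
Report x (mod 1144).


Moduli 13, 8, 11 are pairwise coprime; by CRT there is a unique solution modulo M = 13 · 8 · 11 = 1144.
Solve pairwise, accumulating the modulus:
  Start with x ≡ 9 (mod 13).
  Combine with x ≡ 6 (mod 8): since gcd(13, 8) = 1, we get a unique residue mod 104.
    Write x = 9 + 13·t and substitute into x ≡ 6 (mod 8): 13·t ≡ 6 − 9 = -3 (mod 8).
    Reduce coefficients mod 8: 5·t ≡ 5 (mod 8).
    The inverse of 5 mod 8 is 5 (since 5·5 = 25 = 3·8 + 1), so t ≡ 5·5 = 25 ≡ 1 (mod 8).
    Then x = 9 + 13·1 = 22, valid modulo lcm(13, 8) = 104: x ≡ 22 (mod 104).
  Combine with x ≡ 1 (mod 11): since gcd(104, 11) = 1, we get a unique residue mod 1144.
    Write x = 22 + 104·t and substitute into x ≡ 1 (mod 11): 104·t ≡ 1 − 22 = -21 (mod 11).
    Reduce coefficients mod 11: 5·t ≡ 1 (mod 11).
    The inverse of 5 mod 11 is 9 (since 5·9 = 45 = 4·11 + 1), so t ≡ 9·1 = 9 ≡ 9 (mod 11).
    Then x = 22 + 104·9 = 958, valid modulo lcm(104, 11) = 1144: x ≡ 958 (mod 1144).
Verify: 958 mod 13 = 9 ✓, 958 mod 8 = 6 ✓, 958 mod 11 = 1 ✓.

x ≡ 958 (mod 1144).


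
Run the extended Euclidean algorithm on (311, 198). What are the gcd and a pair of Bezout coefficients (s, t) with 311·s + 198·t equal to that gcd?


Euclidean algorithm on (311, 198) — divide until remainder is 0:
  311 = 1 · 198 + 113
  198 = 1 · 113 + 85
  113 = 1 · 85 + 28
  85 = 3 · 28 + 1
  28 = 28 · 1 + 0
gcd(311, 198) = 1.
Track Bezout coefficients alongside the remainders: start with r₀ = 311 = a·1 + b·0 (s = 1, t = 0) and r₁ = 198 = a·0 + b·1 (s = 0, t = 1); each new remainder r_{k+1} = r_{k-1} − q_k·r_k inherits s_{k+1} = s_{k-1} − q_k·s_k, t_{k+1} = t_{k-1} − q_k·t_k, so r_k = a·s_k + b·t_k at every step:
  q = 1: r = 113, s = 1 − 1·0 = 1, t = 0 − 1·1 = -1  (check: 311·1 + 198·(-1) = 113)
  q = 1: r = 85, s = 0 − 1·1 = -1, t = 1 − 1·(-1) = 2  (check: 311·(-1) + 198·2 = 85)
  q = 1: r = 28, s = 1 − 1·(-1) = 2, t = -1 − 1·2 = -3  (check: 311·2 + 198·(-3) = 28)
  q = 3: r = 1, s = -1 − 3·2 = -7, t = 2 − 3·(-3) = 11  (check: 311·(-7) + 198·11 = 1)
The row with r = 1 (the gcd) gives the Bezout coefficients s = -7, t = 11.
Result: 311 · (-7) + 198 · (11) = 1.

gcd(311, 198) = 1; s = -7, t = 11 (check: 311·(-7) + 198·11 = 1).


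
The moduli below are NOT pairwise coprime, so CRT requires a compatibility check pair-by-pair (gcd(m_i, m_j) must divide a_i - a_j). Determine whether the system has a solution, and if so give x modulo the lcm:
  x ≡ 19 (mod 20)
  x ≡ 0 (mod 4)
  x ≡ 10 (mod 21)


Moduli 20, 4, 21 are not pairwise coprime, so CRT works modulo lcm(m_i) when all pairwise compatibility conditions hold.
Pairwise compatibility: gcd(m_i, m_j) must divide a_i - a_j for every pair.
Merge one congruence at a time:
  Start: x ≡ 19 (mod 20).
  Combine with x ≡ 0 (mod 4): gcd(20, 4) = 4, and 0 - 19 = -19 is NOT divisible by 4.
    ⇒ system is inconsistent (no integer solution).

No solution (the system is inconsistent).


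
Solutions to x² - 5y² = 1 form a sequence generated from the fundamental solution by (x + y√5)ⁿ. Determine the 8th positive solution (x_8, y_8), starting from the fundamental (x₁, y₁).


Step 1: Find the fundamental solution (x₁, y₁) of x² - 5y² = 1.
  Expand √5 as a continued fraction. a₀ = ⌊√5⌋ = 2; iterate m_{k+1} = d_k·a_k − m_k, d_{k+1} = (5 − m_{k+1}²)/d_k, a_{k+1} = ⌊(a₀ + m_{k+1})/d_{k+1}⌋ (starting m₀ = 0, d₀ = 1), with convergents p_k = a_k·p_{k-1} + p_{k-2}, q_k = a_k·q_{k-1} + q_{k-2} (p₋₁ = 1, q₋₁ = 0):
  k = 0: a₀ = 2; p₀/q₀ = 2/1; p₀² − 5·q₀² = 4 − 5 = -1.
  k = 1: m = 2, d = 1, a = ⌊(2 + 2)/1⌋ = 4; p/q = (4·2 + 1)/(4·1 + 0) = 9/4; p² − 5·q² = 81 − 80 = 1.
  The first convergent with p² − 5·q² = 1 gives the fundamental solution (x₁, y₁) = (9, 4).
Step 2: Apply the recurrence (x_{n+1}, y_{n+1}) = (x₁x_n + 5y₁y_n, x₁y_n + y₁x_n) repeatedly.
  From (x_1, y_1) = (9, 4): x_2 = 9·9 + 5·4·4 = 161; y_2 = 9·4 + 4·9 = 72.
  From (x_2, y_2) = (161, 72): x_3 = 9·161 + 5·4·72 = 2889; y_3 = 9·72 + 4·161 = 1292.
  From (x_3, y_3) = (2889, 1292): x_4 = 9·2889 + 5·4·1292 = 51841; y_4 = 9·1292 + 4·2889 = 23184.
  From (x_4, y_4) = (51841, 23184): x_5 = 9·51841 + 5·4·23184 = 930249; y_5 = 9·23184 + 4·51841 = 416020.
  From (x_5, y_5) = (930249, 416020): x_6 = 9·930249 + 5·4·416020 = 16692641; y_6 = 9·416020 + 4·930249 = 7465176.
  From (x_6, y_6) = (16692641, 7465176): x_7 = 9·16692641 + 5·4·7465176 = 299537289; y_7 = 9·7465176 + 4·16692641 = 133957148.
  From (x_7, y_7) = (299537289, 133957148): x_8 = 9·299537289 + 5·4·133957148 = 5374978561; y_8 = 9·133957148 + 4·299537289 = 2403763488.
Step 3: Verify x_8² - 5·y_8² = 28890394531209630721 - 28890394531209630720 = 1 (should be 1). ✓

(x_1, y_1) = (9, 4); (x_8, y_8) = (5374978561, 2403763488).


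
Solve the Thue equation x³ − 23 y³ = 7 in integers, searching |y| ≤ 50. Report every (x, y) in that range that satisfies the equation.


The equation is x³ - 23y³ = 7. For fixed y, x³ = 23·y³ + 7, so a solution requires the RHS to be a perfect cube.
Strategy: iterate y from -50 to 50, compute RHS = 23·y³ + 7, and check whether it is a (positive or negative) perfect cube.
Check small values of y:
  y = 0: RHS = 7 is not a perfect cube.
  y = 1: RHS = 30 is not a perfect cube.
  y = -1: RHS = -16 is not a perfect cube.
  y = 2: RHS = 191 is not a perfect cube.
  y = -2: RHS = -177 is not a perfect cube.
  y = 3: RHS = 628 is not a perfect cube.
  y = -3: RHS = -614 is not a perfect cube.
Continuing the search up to |y| = 50 finds no solutions either.
No (x, y) in the scanned range satisfies the equation.

No integer solutions with |y| ≤ 50.
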